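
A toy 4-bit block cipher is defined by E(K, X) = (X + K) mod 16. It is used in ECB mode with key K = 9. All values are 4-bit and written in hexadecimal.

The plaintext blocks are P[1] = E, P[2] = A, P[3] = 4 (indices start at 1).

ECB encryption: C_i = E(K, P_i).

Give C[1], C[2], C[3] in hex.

C[1]: E(K, E) = 7.
C[2]: E(K, A) = 3.
C[3]: E(K, 4) = D.

C[1] = 7, C[2] = 3, C[3] = D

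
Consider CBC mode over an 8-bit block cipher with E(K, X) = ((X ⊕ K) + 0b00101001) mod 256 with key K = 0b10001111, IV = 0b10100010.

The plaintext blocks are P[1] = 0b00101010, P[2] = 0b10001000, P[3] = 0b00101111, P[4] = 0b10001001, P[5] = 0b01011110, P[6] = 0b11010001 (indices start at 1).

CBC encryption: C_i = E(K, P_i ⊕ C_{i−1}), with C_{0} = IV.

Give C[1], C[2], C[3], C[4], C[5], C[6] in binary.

C[1]: P[1] ⊕ 0b10100010 = 0b10001000; E(K, 0b10001000) = 0b00110000.
C[2]: P[2] ⊕ 0b00110000 = 0b10111000; E(K, 0b10111000) = 0b01100000.
C[3]: P[3] ⊕ 0b01100000 = 0b01001111; E(K, 0b01001111) = 0b11101001.
C[4]: P[4] ⊕ 0b11101001 = 0b01100000; E(K, 0b01100000) = 0b00011000.
C[5]: P[5] ⊕ 0b00011000 = 0b01000110; E(K, 0b01000110) = 0b11110010.
C[6]: P[6] ⊕ 0b11110010 = 0b00100011; E(K, 0b00100011) = 0b11010101.

C[1] = 0b00110000, C[2] = 0b01100000, C[3] = 0b11101001, C[4] = 0b00011000, C[5] = 0b11110010, C[6] = 0b11010101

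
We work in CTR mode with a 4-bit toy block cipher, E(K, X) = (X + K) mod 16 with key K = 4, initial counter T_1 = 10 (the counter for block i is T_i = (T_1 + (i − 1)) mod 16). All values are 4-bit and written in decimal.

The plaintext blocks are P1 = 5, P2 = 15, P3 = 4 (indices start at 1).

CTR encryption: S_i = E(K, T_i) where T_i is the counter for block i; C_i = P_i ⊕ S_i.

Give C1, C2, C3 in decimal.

C1: T = 10, S = E(K, T) = 14; 5 ⊕ 14 = 11.
C2: T = 11, S = E(K, T) = 15; 15 ⊕ 15 = 0.
C3: T = 12, S = E(K, T) = 0; 4 ⊕ 0 = 4.

C1 = 11, C2 = 0, C3 = 4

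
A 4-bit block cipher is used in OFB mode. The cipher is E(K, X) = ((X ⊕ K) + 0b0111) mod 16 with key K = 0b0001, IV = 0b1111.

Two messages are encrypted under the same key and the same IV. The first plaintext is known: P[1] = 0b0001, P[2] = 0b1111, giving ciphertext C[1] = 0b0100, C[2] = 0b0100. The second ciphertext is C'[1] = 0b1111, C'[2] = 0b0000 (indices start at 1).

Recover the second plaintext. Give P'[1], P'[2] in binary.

In OFB with a reused IV, both messages share the same keystream S_i, so C_i ⊕ C'_i = P_i ⊕ P'_i and thus P'_i = P_i ⊕ C_i ⊕ C'_i.
P'[1]: 0b0001 ⊕ 0b0100 ⊕ 0b1111 = 0b1010.
P'[2]: 0b1111 ⊕ 0b0100 ⊕ 0b0000 = 0b1011.

P'[1] = 0b1010, P'[2] = 0b1011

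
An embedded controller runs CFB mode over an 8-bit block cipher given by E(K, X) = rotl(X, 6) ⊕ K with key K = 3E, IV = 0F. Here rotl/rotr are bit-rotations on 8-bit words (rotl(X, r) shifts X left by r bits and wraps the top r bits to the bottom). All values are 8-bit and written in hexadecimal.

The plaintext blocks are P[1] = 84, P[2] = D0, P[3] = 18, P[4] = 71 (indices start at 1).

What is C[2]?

CFB encryption: C_i = P_i ⊕ E(K, C_{i−1}), with C_{0} = IV.
C[1]: E(K, 0F) = FD; 84 ⊕ FD = 79.
C[2]: E(K, 79) = 60; D0 ⊕ 60 = B0.

C[2] = B0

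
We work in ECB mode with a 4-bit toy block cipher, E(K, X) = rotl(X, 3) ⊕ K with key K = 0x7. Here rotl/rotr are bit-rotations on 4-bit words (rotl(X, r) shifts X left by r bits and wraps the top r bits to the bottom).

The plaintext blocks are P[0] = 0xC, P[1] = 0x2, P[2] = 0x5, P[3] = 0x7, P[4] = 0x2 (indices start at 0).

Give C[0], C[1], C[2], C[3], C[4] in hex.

C[0] = 0x1, C[1] = 0x6, C[2] = 0xD, C[3] = 0xC, C[4] = 0x6

ECB encryption: C_i = E(K, P_i).
C[0]: E(K, 0xC) = 0x1.
C[1]: E(K, 0x2) = 0x6.
C[2]: E(K, 0x5) = 0xD.
C[3]: E(K, 0x7) = 0xC.
C[4]: E(K, 0x2) = 0x6.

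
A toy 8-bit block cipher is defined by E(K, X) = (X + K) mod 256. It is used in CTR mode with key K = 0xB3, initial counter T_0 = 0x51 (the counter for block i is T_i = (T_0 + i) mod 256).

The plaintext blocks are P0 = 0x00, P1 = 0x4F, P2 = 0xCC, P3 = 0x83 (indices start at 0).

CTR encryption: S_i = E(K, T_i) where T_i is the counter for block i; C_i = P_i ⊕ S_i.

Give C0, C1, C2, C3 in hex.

C0 = 0x04, C1 = 0x4A, C2 = 0xCA, C3 = 0x84

C0: T = 0x51, S = E(K, T) = 0x04; 0x00 ⊕ 0x04 = 0x04.
C1: T = 0x52, S = E(K, T) = 0x05; 0x4F ⊕ 0x05 = 0x4A.
C2: T = 0x53, S = E(K, T) = 0x06; 0xCC ⊕ 0x06 = 0xCA.
C3: T = 0x54, S = E(K, T) = 0x07; 0x83 ⊕ 0x07 = 0x84.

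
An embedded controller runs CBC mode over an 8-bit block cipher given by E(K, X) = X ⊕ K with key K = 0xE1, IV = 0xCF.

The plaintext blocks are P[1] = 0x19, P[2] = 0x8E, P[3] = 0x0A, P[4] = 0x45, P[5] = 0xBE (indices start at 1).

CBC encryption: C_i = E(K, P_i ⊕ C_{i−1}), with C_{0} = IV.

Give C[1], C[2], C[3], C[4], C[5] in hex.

C[1] = 0x37, C[2] = 0x58, C[3] = 0xB3, C[4] = 0x17, C[5] = 0x48

C[1]: P[1] ⊕ 0xCF = 0xD6; E(K, 0xD6) = 0x37.
C[2]: P[2] ⊕ 0x37 = 0xB9; E(K, 0xB9) = 0x58.
C[3]: P[3] ⊕ 0x58 = 0x52; E(K, 0x52) = 0xB3.
C[4]: P[4] ⊕ 0xB3 = 0xF6; E(K, 0xF6) = 0x17.
C[5]: P[5] ⊕ 0x17 = 0xA9; E(K, 0xA9) = 0x48.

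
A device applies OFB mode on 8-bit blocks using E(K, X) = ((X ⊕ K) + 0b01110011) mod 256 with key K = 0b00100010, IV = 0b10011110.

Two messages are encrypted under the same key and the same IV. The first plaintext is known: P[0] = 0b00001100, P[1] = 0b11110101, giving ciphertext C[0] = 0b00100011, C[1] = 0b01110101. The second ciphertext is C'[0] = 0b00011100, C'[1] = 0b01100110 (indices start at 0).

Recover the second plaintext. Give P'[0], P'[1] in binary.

In OFB with a reused IV, both messages share the same keystream S_i, so C_i ⊕ C'_i = P_i ⊕ P'_i and thus P'_i = P_i ⊕ C_i ⊕ C'_i.
P'[0]: 0b00001100 ⊕ 0b00100011 ⊕ 0b00011100 = 0b00110011.
P'[1]: 0b11110101 ⊕ 0b01110101 ⊕ 0b01100110 = 0b11100110.

P'[0] = 0b00110011, P'[1] = 0b11100110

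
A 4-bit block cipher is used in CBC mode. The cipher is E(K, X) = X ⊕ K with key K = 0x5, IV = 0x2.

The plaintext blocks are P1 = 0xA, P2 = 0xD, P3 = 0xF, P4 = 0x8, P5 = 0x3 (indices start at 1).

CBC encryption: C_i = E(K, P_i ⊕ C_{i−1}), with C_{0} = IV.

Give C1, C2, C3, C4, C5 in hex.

C1: P1 ⊕ 0x2 = 0x8; E(K, 0x8) = 0xD.
C2: P2 ⊕ 0xD = 0x0; E(K, 0x0) = 0x5.
C3: P3 ⊕ 0x5 = 0xA; E(K, 0xA) = 0xF.
C4: P4 ⊕ 0xF = 0x7; E(K, 0x7) = 0x2.
C5: P5 ⊕ 0x2 = 0x1; E(K, 0x1) = 0x4.

C1 = 0xD, C2 = 0x5, C3 = 0xF, C4 = 0x2, C5 = 0x4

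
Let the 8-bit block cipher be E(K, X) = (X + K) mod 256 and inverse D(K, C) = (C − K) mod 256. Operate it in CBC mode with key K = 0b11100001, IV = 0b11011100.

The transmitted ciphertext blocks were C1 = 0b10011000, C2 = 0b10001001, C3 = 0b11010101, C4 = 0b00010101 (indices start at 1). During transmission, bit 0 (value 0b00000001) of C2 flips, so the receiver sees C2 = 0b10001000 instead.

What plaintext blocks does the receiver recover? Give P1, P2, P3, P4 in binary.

P1 = 0b01101011, P2 = 0b00111111, P3 = 0b01111100, P4 = 0b11100001

CBC decryption: P_i = D(K, C_i) ⊕ C_{i−1}, with C_{0} = IV.
Only C2 changed, to 0b10001000. In CBC, a change in C_i garbles P_i and flips the same bit in P_{i+1}. Decrypting the received ciphertext:
P1: D(K, 0b10011000) = 0b10110111; 0b10110111 ⊕ 0b11011100 = 0b01101011.
P2: D(K, 0b10001000) = 0b10100111; 0b10100111 ⊕ 0b10011000 = 0b00111111.
P3: D(K, 0b11010101) = 0b11110100; 0b11110100 ⊕ 0b10001000 = 0b01111100.
P4: D(K, 0b00010101) = 0b00110100; 0b00110100 ⊕ 0b11010101 = 0b11100001.
Blocks that differ from the original plaintext: P2, P3.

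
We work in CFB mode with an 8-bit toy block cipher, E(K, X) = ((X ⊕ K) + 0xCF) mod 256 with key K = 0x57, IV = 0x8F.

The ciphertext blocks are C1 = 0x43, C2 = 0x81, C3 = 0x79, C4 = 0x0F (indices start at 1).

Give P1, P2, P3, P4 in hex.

CFB decryption: P_i = C_i ⊕ E(K, C_{i−1}), with C_{0} = IV.
P1: E(K, 0x8F) = 0xA7; 0x43 ⊕ 0xA7 = 0xE4.
P2: E(K, 0x43) = 0xE3; 0x81 ⊕ 0xE3 = 0x62.
P3: E(K, 0x81) = 0xA5; 0x79 ⊕ 0xA5 = 0xDC.
P4: E(K, 0x79) = 0xFD; 0x0F ⊕ 0xFD = 0xF2.

P1 = 0xE4, P2 = 0x62, P3 = 0xDC, P4 = 0xF2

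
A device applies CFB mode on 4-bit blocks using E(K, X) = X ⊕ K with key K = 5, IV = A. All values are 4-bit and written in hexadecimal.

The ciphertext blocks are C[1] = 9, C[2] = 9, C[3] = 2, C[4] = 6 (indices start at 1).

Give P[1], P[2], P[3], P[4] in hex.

CFB decryption: P_i = C_i ⊕ E(K, C_{i−1}), with C_{0} = IV.
P[1]: E(K, A) = F; 9 ⊕ F = 6.
P[2]: E(K, 9) = C; 9 ⊕ C = 5.
P[3]: E(K, 9) = C; 2 ⊕ C = E.
P[4]: E(K, 2) = 7; 6 ⊕ 7 = 1.

P[1] = 6, P[2] = 5, P[3] = E, P[4] = 1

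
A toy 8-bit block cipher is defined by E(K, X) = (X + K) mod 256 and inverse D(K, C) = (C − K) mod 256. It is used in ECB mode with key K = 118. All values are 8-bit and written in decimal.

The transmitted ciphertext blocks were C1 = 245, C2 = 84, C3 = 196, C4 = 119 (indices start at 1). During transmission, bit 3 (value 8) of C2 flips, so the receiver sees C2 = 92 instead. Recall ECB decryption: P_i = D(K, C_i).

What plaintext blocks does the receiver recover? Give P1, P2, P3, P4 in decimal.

Only C2 changed, to 92. In ECB, a change in C_i affects only P_i. Decrypting the received ciphertext:
P1: D(K, 245) = 127.
P2: D(K, 92) = 230.
P3: D(K, 196) = 78.
P4: D(K, 119) = 1.
Blocks that differ from the original plaintext: P2.

P1 = 127, P2 = 230, P3 = 78, P4 = 1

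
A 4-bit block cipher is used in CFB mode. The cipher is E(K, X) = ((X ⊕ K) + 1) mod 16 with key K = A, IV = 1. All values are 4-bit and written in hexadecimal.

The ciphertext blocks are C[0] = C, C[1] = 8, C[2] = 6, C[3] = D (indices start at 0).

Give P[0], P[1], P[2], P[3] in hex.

CFB decryption: P_i = C_i ⊕ E(K, C_{i−1}), with C_{−1} = IV.
P[0]: E(K, 1) = C; C ⊕ C = 0.
P[1]: E(K, C) = 7; 8 ⊕ 7 = F.
P[2]: E(K, 8) = 3; 6 ⊕ 3 = 5.
P[3]: E(K, 6) = D; D ⊕ D = 0.

P[0] = 0, P[1] = F, P[2] = 5, P[3] = 0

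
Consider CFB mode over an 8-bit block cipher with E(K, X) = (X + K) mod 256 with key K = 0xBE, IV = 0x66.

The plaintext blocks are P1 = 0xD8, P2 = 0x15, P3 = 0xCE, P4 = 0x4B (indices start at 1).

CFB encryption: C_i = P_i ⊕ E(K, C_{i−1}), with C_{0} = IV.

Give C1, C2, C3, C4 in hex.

C1 = 0xFC, C2 = 0xAF, C3 = 0xA3, C4 = 0x2A

C1: E(K, 0x66) = 0x24; 0xD8 ⊕ 0x24 = 0xFC.
C2: E(K, 0xFC) = 0xBA; 0x15 ⊕ 0xBA = 0xAF.
C3: E(K, 0xAF) = 0x6D; 0xCE ⊕ 0x6D = 0xA3.
C4: E(K, 0xA3) = 0x61; 0x4B ⊕ 0x61 = 0x2A.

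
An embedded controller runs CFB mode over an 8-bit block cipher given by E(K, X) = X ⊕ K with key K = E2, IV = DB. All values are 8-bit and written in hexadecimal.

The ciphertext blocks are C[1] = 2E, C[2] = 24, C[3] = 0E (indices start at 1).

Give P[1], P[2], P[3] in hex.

P[1] = 17, P[2] = E8, P[3] = C8

CFB decryption: P_i = C_i ⊕ E(K, C_{i−1}), with C_{0} = IV.
P[1]: E(K, DB) = 39; 2E ⊕ 39 = 17.
P[2]: E(K, 2E) = CC; 24 ⊕ CC = E8.
P[3]: E(K, 24) = C6; 0E ⊕ C6 = C8.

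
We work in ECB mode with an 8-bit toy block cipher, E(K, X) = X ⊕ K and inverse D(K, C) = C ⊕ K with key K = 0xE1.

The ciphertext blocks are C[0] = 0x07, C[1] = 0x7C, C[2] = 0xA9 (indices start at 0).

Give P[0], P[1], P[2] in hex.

P[0] = 0xE6, P[1] = 0x9D, P[2] = 0x48

ECB decryption: P_i = D(K, C_i).
P[0]: D(K, 0x07) = 0xE6.
P[1]: D(K, 0x7C) = 0x9D.
P[2]: D(K, 0xA9) = 0x48.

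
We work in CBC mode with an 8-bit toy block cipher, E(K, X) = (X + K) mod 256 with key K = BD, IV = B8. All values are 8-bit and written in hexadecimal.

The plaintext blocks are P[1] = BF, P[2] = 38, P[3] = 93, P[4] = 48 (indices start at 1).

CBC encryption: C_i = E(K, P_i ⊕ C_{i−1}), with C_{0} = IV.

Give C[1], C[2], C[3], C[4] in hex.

C[1]: P[1] ⊕ B8 = 07; E(K, 07) = C4.
C[2]: P[2] ⊕ C4 = FC; E(K, FC) = B9.
C[3]: P[3] ⊕ B9 = 2A; E(K, 2A) = E7.
C[4]: P[4] ⊕ E7 = AF; E(K, AF) = 6C.

C[1] = C4, C[2] = B9, C[3] = E7, C[4] = 6C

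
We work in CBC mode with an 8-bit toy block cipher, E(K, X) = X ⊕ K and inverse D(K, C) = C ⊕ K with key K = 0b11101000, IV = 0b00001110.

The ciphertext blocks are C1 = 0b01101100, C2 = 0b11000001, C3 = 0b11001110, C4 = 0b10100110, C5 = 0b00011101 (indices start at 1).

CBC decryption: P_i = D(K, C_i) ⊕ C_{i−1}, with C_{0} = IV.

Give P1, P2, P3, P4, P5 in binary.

P1 = 0b10001010, P2 = 0b01000101, P3 = 0b11100111, P4 = 0b10000000, P5 = 0b01010011

P1: D(K, 0b01101100) = 0b10000100; 0b10000100 ⊕ 0b00001110 = 0b10001010.
P2: D(K, 0b11000001) = 0b00101001; 0b00101001 ⊕ 0b01101100 = 0b01000101.
P3: D(K, 0b11001110) = 0b00100110; 0b00100110 ⊕ 0b11000001 = 0b11100111.
P4: D(K, 0b10100110) = 0b01001110; 0b01001110 ⊕ 0b11001110 = 0b10000000.
P5: D(K, 0b00011101) = 0b11110101; 0b11110101 ⊕ 0b10100110 = 0b01010011.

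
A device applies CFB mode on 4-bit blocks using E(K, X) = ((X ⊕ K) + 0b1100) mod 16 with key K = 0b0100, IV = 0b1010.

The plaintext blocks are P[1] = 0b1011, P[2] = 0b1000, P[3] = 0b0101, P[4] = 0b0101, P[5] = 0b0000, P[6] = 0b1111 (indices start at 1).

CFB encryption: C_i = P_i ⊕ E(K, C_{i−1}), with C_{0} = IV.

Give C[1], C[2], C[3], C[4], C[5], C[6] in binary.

C[1] = 0b0001, C[2] = 0b1001, C[3] = 0b1100, C[4] = 0b0001, C[5] = 0b0001, C[6] = 0b1110

C[1]: E(K, 0b1010) = 0b1010; 0b1011 ⊕ 0b1010 = 0b0001.
C[2]: E(K, 0b0001) = 0b0001; 0b1000 ⊕ 0b0001 = 0b1001.
C[3]: E(K, 0b1001) = 0b1001; 0b0101 ⊕ 0b1001 = 0b1100.
C[4]: E(K, 0b1100) = 0b0100; 0b0101 ⊕ 0b0100 = 0b0001.
C[5]: E(K, 0b0001) = 0b0001; 0b0000 ⊕ 0b0001 = 0b0001.
C[6]: E(K, 0b0001) = 0b0001; 0b1111 ⊕ 0b0001 = 0b1110.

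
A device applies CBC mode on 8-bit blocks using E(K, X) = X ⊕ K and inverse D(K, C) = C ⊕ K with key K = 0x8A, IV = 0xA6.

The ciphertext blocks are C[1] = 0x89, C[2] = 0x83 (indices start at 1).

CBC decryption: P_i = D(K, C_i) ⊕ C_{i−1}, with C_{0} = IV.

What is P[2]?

P[2] = 0x80

P[2]: D(K, 0x83) = 0x09; 0x09 ⊕ 0x89 = 0x80.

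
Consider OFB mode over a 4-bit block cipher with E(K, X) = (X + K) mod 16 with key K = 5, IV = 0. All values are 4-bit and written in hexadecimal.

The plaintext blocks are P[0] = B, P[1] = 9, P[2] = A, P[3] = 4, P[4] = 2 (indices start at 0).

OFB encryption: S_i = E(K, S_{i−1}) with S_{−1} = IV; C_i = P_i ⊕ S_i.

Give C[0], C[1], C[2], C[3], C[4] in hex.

C[0] = E, C[1] = 3, C[2] = 5, C[3] = 0, C[4] = B

C[0]: S = E(K, 0) = 5; B ⊕ 5 = E.
C[1]: S = E(K, 5) = A; 9 ⊕ A = 3.
C[2]: S = E(K, A) = F; A ⊕ F = 5.
C[3]: S = E(K, F) = 4; 4 ⊕ 4 = 0.
C[4]: S = E(K, 4) = 9; 2 ⊕ 9 = B.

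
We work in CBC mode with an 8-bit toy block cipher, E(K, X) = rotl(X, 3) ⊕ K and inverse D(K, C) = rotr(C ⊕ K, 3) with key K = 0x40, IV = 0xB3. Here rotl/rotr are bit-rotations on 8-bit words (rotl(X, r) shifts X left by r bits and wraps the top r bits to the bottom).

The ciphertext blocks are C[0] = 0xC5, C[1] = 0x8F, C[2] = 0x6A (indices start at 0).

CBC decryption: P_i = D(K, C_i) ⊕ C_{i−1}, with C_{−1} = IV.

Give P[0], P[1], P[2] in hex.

P[0] = 0x03, P[1] = 0x3C, P[2] = 0xCA

P[0]: D(K, 0xC5) = 0xB0; 0xB0 ⊕ 0xB3 = 0x03.
P[1]: D(K, 0x8F) = 0xF9; 0xF9 ⊕ 0xC5 = 0x3C.
P[2]: D(K, 0x6A) = 0x45; 0x45 ⊕ 0x8F = 0xCA.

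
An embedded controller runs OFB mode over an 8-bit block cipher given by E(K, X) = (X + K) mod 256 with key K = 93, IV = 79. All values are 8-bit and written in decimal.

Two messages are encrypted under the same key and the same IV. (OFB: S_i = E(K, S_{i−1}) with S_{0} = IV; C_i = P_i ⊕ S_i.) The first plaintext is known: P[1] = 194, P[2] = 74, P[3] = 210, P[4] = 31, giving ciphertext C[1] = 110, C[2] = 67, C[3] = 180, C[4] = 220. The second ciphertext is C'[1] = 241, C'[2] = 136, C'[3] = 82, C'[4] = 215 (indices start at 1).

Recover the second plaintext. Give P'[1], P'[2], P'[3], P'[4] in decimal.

In OFB with a reused IV, both messages share the same keystream S_i, so C_i ⊕ C'_i = P_i ⊕ P'_i and thus P'_i = P_i ⊕ C_i ⊕ C'_i.
P'[1]: 194 ⊕ 110 ⊕ 241 = 93.
P'[2]: 74 ⊕ 67 ⊕ 136 = 129.
P'[3]: 210 ⊕ 180 ⊕ 82 = 52.
P'[4]: 31 ⊕ 220 ⊕ 215 = 20.

P'[1] = 93, P'[2] = 129, P'[3] = 52, P'[4] = 20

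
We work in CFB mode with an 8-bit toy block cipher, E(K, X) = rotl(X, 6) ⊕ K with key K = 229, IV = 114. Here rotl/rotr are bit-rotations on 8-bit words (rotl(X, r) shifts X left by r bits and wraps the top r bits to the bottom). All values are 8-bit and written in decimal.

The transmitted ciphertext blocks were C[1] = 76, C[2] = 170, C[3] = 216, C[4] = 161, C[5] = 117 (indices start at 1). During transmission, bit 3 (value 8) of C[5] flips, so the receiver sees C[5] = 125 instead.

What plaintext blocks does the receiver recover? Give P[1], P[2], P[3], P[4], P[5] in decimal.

P[1] = 53, P[2] = 92, P[3] = 151, P[4] = 114, P[5] = 240

CFB decryption: P_i = C_i ⊕ E(K, C_{i−1}), with C_{0} = IV.
Only C[5] changed, to 125. In CFB, a change in C_i flips the same bit in P_i and garbles P_{i+1}. Decrypting the received ciphertext:
P[1]: E(K, 114) = 121; 76 ⊕ 121 = 53.
P[2]: E(K, 76) = 246; 170 ⊕ 246 = 92.
P[3]: E(K, 170) = 79; 216 ⊕ 79 = 151.
P[4]: E(K, 216) = 211; 161 ⊕ 211 = 114.
P[5]: E(K, 161) = 141; 125 ⊕ 141 = 240.
Blocks that differ from the original plaintext: P[5].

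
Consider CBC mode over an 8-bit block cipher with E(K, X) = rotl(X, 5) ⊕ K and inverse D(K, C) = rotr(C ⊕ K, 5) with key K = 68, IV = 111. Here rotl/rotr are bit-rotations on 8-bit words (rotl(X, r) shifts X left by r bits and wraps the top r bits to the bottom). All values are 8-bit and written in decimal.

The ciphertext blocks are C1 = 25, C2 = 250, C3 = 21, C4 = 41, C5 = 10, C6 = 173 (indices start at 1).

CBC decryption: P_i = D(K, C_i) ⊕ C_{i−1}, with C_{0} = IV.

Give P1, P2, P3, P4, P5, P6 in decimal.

P1: D(K, 25) = 234; 234 ⊕ 111 = 133.
P2: D(K, 250) = 245; 245 ⊕ 25 = 236.
P3: D(K, 21) = 138; 138 ⊕ 250 = 112.
P4: D(K, 41) = 107; 107 ⊕ 21 = 126.
P5: D(K, 10) = 114; 114 ⊕ 41 = 91.
P6: D(K, 173) = 79; 79 ⊕ 10 = 69.

P1 = 133, P2 = 236, P3 = 112, P4 = 126, P5 = 91, P6 = 69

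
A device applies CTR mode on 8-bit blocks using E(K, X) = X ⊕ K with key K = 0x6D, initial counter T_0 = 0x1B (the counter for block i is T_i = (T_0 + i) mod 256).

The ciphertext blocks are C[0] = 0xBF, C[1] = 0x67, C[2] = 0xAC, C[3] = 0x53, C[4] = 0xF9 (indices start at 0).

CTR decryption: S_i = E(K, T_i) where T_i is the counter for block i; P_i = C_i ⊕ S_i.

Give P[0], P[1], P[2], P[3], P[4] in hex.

P[0]: T = 0x1B, S = E(K, T) = 0x76; 0xBF ⊕ 0x76 = 0xC9.
P[1]: T = 0x1C, S = E(K, T) = 0x71; 0x67 ⊕ 0x71 = 0x16.
P[2]: T = 0x1D, S = E(K, T) = 0x70; 0xAC ⊕ 0x70 = 0xDC.
P[3]: T = 0x1E, S = E(K, T) = 0x73; 0x53 ⊕ 0x73 = 0x20.
P[4]: T = 0x1F, S = E(K, T) = 0x72; 0xF9 ⊕ 0x72 = 0x8B.

P[0] = 0xC9, P[1] = 0x16, P[2] = 0xDC, P[3] = 0x20, P[4] = 0x8B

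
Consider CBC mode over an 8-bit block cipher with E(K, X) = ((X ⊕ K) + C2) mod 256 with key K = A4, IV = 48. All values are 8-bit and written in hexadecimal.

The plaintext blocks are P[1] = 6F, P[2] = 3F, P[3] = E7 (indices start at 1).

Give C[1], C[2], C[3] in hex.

C[1] = 45, C[2] = A0, C[3] = A5

CBC encryption: C_i = E(K, P_i ⊕ C_{i−1}), with C_{0} = IV.
C[1]: P[1] ⊕ 48 = 27; E(K, 27) = 45.
C[2]: P[2] ⊕ 45 = 7A; E(K, 7A) = A0.
C[3]: P[3] ⊕ A0 = 47; E(K, 47) = A5.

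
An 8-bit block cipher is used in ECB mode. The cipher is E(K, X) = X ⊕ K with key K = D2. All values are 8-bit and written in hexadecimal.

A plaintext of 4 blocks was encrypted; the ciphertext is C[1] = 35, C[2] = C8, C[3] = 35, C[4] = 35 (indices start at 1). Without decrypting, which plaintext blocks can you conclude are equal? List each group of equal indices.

P[1] = P[3] = P[4]

ECB encrypts each block independently with the same key, so equal ciphertext blocks imply equal plaintext blocks.
C[1] = C[3] = C[4] = 35, so P[1] = P[3] = P[4].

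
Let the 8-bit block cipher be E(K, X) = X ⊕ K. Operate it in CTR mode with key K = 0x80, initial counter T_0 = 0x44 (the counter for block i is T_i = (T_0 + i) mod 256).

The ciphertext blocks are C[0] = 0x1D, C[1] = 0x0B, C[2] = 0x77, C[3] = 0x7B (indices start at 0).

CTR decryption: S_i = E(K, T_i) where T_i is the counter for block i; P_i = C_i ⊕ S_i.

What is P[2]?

P[2]: T = 0x46, S = E(K, T) = 0xC6; 0x77 ⊕ 0xC6 = 0xB1.

P[2] = 0xB1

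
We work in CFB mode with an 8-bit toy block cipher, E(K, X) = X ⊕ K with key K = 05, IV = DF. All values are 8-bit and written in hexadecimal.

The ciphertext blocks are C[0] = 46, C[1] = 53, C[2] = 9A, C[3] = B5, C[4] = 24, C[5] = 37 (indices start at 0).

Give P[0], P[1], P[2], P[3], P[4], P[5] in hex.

P[0] = 9C, P[1] = 10, P[2] = CC, P[3] = 2A, P[4] = 94, P[5] = 16

CFB decryption: P_i = C_i ⊕ E(K, C_{i−1}), with C_{−1} = IV.
P[0]: E(K, DF) = DA; 46 ⊕ DA = 9C.
P[1]: E(K, 46) = 43; 53 ⊕ 43 = 10.
P[2]: E(K, 53) = 56; 9A ⊕ 56 = CC.
P[3]: E(K, 9A) = 9F; B5 ⊕ 9F = 2A.
P[4]: E(K, B5) = B0; 24 ⊕ B0 = 94.
P[5]: E(K, 24) = 21; 37 ⊕ 21 = 16.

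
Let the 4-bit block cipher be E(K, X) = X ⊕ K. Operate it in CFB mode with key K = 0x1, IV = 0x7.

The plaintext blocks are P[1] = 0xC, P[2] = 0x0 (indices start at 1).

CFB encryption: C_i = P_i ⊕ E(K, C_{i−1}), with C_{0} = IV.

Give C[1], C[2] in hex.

C[1] = 0xA, C[2] = 0xB

C[1]: E(K, 0x7) = 0x6; 0xC ⊕ 0x6 = 0xA.
C[2]: E(K, 0xA) = 0xB; 0x0 ⊕ 0xB = 0xB.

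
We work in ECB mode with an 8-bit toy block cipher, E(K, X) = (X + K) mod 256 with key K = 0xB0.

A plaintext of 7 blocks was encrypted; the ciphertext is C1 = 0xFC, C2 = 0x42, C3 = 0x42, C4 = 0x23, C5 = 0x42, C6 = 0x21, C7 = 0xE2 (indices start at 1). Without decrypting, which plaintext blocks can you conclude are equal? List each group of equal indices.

P2 = P3 = P5

ECB encrypts each block independently with the same key, so equal ciphertext blocks imply equal plaintext blocks.
C2 = C3 = C5 = 0x42, so P2 = P3 = P5.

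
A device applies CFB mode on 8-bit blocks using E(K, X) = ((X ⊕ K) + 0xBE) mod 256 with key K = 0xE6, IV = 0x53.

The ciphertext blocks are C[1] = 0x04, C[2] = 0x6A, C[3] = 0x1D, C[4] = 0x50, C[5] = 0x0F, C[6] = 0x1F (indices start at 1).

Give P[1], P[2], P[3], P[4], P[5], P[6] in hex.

P[1] = 0x77, P[2] = 0xCA, P[3] = 0x57, P[4] = 0xE9, P[5] = 0x7B, P[6] = 0xB8

CFB decryption: P_i = C_i ⊕ E(K, C_{i−1}), with C_{0} = IV.
P[1]: E(K, 0x53) = 0x73; 0x04 ⊕ 0x73 = 0x77.
P[2]: E(K, 0x04) = 0xA0; 0x6A ⊕ 0xA0 = 0xCA.
P[3]: E(K, 0x6A) = 0x4A; 0x1D ⊕ 0x4A = 0x57.
P[4]: E(K, 0x1D) = 0xB9; 0x50 ⊕ 0xB9 = 0xE9.
P[5]: E(K, 0x50) = 0x74; 0x0F ⊕ 0x74 = 0x7B.
P[6]: E(K, 0x0F) = 0xA7; 0x1F ⊕ 0xA7 = 0xB8.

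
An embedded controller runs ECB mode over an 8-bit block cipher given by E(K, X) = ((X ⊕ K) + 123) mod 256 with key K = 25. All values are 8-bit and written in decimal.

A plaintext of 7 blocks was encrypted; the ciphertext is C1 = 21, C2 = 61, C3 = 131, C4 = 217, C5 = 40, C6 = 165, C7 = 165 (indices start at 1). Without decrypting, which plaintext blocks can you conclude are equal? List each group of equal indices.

P6 = P7

ECB encrypts each block independently with the same key, so equal ciphertext blocks imply equal plaintext blocks.
C6 = C7 = 165, so P6 = P7.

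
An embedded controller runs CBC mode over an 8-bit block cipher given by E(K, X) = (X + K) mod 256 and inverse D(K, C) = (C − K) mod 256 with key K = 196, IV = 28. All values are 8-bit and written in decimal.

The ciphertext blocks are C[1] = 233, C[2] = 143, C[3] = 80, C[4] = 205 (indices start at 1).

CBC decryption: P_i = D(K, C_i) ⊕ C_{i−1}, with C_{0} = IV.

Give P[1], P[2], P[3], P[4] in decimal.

P[1] = 57, P[2] = 34, P[3] = 3, P[4] = 89

P[1]: D(K, 233) = 37; 37 ⊕ 28 = 57.
P[2]: D(K, 143) = 203; 203 ⊕ 233 = 34.
P[3]: D(K, 80) = 140; 140 ⊕ 143 = 3.
P[4]: D(K, 205) = 9; 9 ⊕ 80 = 89.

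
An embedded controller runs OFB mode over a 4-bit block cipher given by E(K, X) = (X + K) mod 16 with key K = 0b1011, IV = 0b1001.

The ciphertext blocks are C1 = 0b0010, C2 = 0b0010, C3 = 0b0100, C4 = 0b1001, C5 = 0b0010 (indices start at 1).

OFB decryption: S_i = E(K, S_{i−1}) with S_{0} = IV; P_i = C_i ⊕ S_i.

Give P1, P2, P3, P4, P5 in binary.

P1: S = E(K, 0b1001) = 0b0100; 0b0010 ⊕ 0b0100 = 0b0110.
P2: S = E(K, 0b0100) = 0b1111; 0b0010 ⊕ 0b1111 = 0b1101.
P3: S = E(K, 0b1111) = 0b1010; 0b0100 ⊕ 0b1010 = 0b1110.
P4: S = E(K, 0b1010) = 0b0101; 0b1001 ⊕ 0b0101 = 0b1100.
P5: S = E(K, 0b0101) = 0b0000; 0b0010 ⊕ 0b0000 = 0b0010.

P1 = 0b0110, P2 = 0b1101, P3 = 0b1110, P4 = 0b1100, P5 = 0b0010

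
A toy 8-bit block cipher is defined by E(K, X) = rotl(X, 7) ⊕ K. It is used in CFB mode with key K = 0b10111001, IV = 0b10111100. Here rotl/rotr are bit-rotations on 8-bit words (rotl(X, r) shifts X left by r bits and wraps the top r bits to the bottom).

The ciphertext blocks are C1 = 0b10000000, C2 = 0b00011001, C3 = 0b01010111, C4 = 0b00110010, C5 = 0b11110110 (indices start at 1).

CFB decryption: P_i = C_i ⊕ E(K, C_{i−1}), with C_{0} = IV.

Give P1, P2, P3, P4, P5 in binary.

P1: E(K, 0b10111100) = 0b11100111; 0b10000000 ⊕ 0b11100111 = 0b01100111.
P2: E(K, 0b10000000) = 0b11111001; 0b00011001 ⊕ 0b11111001 = 0b11100000.
P3: E(K, 0b00011001) = 0b00110101; 0b01010111 ⊕ 0b00110101 = 0b01100010.
P4: E(K, 0b01010111) = 0b00010010; 0b00110010 ⊕ 0b00010010 = 0b00100000.
P5: E(K, 0b00110010) = 0b10100000; 0b11110110 ⊕ 0b10100000 = 0b01010110.

P1 = 0b01100111, P2 = 0b11100000, P3 = 0b01100010, P4 = 0b00100000, P5 = 0b01010110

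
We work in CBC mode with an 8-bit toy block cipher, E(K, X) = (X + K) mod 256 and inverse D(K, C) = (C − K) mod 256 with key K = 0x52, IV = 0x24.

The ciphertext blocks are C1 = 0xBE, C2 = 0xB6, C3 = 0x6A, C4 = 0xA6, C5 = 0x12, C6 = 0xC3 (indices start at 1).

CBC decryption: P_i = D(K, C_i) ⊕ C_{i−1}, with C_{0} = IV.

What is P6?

P6 = 0x63

P6: D(K, 0xC3) = 0x71; 0x71 ⊕ 0x12 = 0x63.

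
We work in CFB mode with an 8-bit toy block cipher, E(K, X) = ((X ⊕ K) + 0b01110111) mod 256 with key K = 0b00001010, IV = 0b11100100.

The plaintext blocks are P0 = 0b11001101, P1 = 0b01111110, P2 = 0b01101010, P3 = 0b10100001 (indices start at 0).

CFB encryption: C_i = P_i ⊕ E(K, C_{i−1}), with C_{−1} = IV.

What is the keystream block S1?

0b00011001

C0: E(K, 0b11100100) = 0b01100101; 0b11001101 ⊕ 0b01100101 = 0b10101000.
C1: E(K, 0b10101000) = 0b00011001; 0b01111110 ⊕ 0b00011001 = 0b01100111.
So S1 = 0b00011001.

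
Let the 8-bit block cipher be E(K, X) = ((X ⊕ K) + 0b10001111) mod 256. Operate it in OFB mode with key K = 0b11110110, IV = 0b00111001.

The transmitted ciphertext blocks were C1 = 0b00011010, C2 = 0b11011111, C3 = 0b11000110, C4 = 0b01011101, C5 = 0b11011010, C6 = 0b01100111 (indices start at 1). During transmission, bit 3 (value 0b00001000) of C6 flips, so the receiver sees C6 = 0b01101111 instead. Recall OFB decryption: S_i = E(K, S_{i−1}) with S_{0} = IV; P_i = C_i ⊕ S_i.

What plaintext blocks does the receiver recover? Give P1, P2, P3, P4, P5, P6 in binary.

P1 = 0b01000100, P2 = 0b11101000, P3 = 0b10010110, P4 = 0b01101000, P5 = 0b10001000, P6 = 0b01011100

Only C6 changed, to 0b01101111. In OFB, a change in C_i flips the same bit in P_i only; the keystream is unaffected. Decrypting the received ciphertext:
P1: S = E(K, 0b00111001) = 0b01011110; 0b00011010 ⊕ 0b01011110 = 0b01000100.
P2: S = E(K, 0b01011110) = 0b00110111; 0b11011111 ⊕ 0b00110111 = 0b11101000.
P3: S = E(K, 0b00110111) = 0b01010000; 0b11000110 ⊕ 0b01010000 = 0b10010110.
P4: S = E(K, 0b01010000) = 0b00110101; 0b01011101 ⊕ 0b00110101 = 0b01101000.
P5: S = E(K, 0b00110101) = 0b01010010; 0b11011010 ⊕ 0b01010010 = 0b10001000.
P6: S = E(K, 0b01010010) = 0b00110011; 0b01101111 ⊕ 0b00110011 = 0b01011100.
Blocks that differ from the original plaintext: P6.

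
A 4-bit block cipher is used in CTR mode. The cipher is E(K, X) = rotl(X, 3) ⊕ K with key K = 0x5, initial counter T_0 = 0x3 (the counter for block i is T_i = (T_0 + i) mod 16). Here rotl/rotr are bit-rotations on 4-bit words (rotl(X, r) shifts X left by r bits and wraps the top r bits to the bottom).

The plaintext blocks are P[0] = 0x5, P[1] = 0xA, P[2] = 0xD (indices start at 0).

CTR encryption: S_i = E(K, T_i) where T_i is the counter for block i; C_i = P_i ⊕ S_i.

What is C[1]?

C[1] = 0xD

C[0]: T = 0x3, S = E(K, T) = 0xC; 0x5 ⊕ 0xC = 0x9.
C[1]: T = 0x4, S = E(K, T) = 0x7; 0xA ⊕ 0x7 = 0xD.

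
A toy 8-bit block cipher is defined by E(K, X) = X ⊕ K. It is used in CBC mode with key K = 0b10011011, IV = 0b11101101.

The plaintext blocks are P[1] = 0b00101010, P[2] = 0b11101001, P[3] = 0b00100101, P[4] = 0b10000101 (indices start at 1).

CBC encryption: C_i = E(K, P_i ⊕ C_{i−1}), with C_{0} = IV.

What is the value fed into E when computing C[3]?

C[1]: P[1] ⊕ 0b11101101 = 0b11000111; E(K, 0b11000111) = 0b01011100.
C[2]: P[2] ⊕ 0b01011100 = 0b10110101; E(K, 0b10110101) = 0b00101110.
C[3]: P[3] ⊕ 0b00101110 = 0b00001011; E(K, 0b00001011) = 0b10010000.
So the input to E for block [3] is 0b00001011.

0b00001011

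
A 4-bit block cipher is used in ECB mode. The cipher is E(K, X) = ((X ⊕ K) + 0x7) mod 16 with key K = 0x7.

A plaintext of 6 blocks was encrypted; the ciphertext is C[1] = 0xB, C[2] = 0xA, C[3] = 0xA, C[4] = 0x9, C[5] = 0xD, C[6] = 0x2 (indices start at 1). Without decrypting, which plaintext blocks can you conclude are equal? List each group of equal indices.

P[2] = P[3]

ECB encrypts each block independently with the same key, so equal ciphertext blocks imply equal plaintext blocks.
C[2] = C[3] = 0xA, so P[2] = P[3].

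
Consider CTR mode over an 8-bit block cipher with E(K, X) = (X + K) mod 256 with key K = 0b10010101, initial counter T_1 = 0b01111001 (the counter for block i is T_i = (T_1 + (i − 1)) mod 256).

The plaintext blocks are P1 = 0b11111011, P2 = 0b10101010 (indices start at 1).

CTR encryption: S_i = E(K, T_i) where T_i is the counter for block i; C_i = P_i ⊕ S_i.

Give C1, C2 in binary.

C1 = 0b11110101, C2 = 0b10100101

C1: T = 0b01111001, S = E(K, T) = 0b00001110; 0b11111011 ⊕ 0b00001110 = 0b11110101.
C2: T = 0b01111010, S = E(K, T) = 0b00001111; 0b10101010 ⊕ 0b00001111 = 0b10100101.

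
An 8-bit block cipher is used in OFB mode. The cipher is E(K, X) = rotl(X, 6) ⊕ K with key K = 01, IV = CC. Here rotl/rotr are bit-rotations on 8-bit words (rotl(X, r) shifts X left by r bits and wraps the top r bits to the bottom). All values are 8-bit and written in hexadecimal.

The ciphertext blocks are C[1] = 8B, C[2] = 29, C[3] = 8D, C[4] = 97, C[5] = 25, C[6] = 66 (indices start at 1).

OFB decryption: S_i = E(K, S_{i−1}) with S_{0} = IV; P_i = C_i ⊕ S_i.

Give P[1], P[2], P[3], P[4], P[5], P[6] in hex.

P[1]: S = E(K, CC) = 32; 8B ⊕ 32 = B9.
P[2]: S = E(K, 32) = 8D; 29 ⊕ 8D = A4.
P[3]: S = E(K, 8D) = 62; 8D ⊕ 62 = EF.
P[4]: S = E(K, 62) = 99; 97 ⊕ 99 = 0E.
P[5]: S = E(K, 99) = 67; 25 ⊕ 67 = 42.
P[6]: S = E(K, 67) = D8; 66 ⊕ D8 = BE.

P[1] = B9, P[2] = A4, P[3] = EF, P[4] = 0E, P[5] = 42, P[6] = BE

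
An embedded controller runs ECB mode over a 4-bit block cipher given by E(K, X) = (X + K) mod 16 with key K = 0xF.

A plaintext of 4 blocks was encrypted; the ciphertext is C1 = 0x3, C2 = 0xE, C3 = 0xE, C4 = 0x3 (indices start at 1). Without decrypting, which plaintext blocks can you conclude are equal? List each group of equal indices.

ECB encrypts each block independently with the same key, so equal ciphertext blocks imply equal plaintext blocks.
C1 = C4 = 0x3, so P1 = P4.
C2 = C3 = 0xE, so P2 = P3.

P1 = P4; P2 = P3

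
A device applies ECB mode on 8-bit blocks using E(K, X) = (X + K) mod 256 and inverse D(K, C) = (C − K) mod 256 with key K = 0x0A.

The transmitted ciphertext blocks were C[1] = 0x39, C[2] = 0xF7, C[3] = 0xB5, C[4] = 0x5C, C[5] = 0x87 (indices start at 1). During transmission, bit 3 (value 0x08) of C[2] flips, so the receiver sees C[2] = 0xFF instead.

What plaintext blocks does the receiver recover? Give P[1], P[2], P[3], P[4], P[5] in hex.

ECB decryption: P_i = D(K, C_i).
Only C[2] changed, to 0xFF. In ECB, a change in C_i affects only P_i. Decrypting the received ciphertext:
P[1]: D(K, 0x39) = 0x2F.
P[2]: D(K, 0xFF) = 0xF5.
P[3]: D(K, 0xB5) = 0xAB.
P[4]: D(K, 0x5C) = 0x52.
P[5]: D(K, 0x87) = 0x7D.
Blocks that differ from the original plaintext: P[2].

P[1] = 0x2F, P[2] = 0xF5, P[3] = 0xAB, P[4] = 0x52, P[5] = 0x7D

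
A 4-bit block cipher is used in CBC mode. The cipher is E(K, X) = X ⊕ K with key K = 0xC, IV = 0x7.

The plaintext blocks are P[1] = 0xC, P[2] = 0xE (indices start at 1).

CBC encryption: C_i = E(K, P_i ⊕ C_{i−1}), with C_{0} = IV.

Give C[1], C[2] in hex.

C[1]: P[1] ⊕ 0x7 = 0xB; E(K, 0xB) = 0x7.
C[2]: P[2] ⊕ 0x7 = 0x9; E(K, 0x9) = 0x5.

C[1] = 0x7, C[2] = 0x5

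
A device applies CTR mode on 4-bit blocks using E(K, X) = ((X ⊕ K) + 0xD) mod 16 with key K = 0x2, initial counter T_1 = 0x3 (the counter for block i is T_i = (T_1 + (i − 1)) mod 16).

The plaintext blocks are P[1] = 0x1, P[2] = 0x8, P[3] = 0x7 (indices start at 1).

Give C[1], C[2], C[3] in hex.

C[1] = 0xF, C[2] = 0xB, C[3] = 0x3

CTR encryption: S_i = E(K, T_i) where T_i is the counter for block i; C_i = P_i ⊕ S_i.
C[1]: T = 0x3, S = E(K, T) = 0xE; 0x1 ⊕ 0xE = 0xF.
C[2]: T = 0x4, S = E(K, T) = 0x3; 0x8 ⊕ 0x3 = 0xB.
C[3]: T = 0x5, S = E(K, T) = 0x4; 0x7 ⊕ 0x4 = 0x3.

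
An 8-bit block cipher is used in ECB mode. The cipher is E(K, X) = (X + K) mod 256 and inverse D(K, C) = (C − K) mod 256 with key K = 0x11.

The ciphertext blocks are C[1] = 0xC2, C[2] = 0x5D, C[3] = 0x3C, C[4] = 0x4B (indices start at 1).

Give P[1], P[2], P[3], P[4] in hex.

ECB decryption: P_i = D(K, C_i).
P[1]: D(K, 0xC2) = 0xB1.
P[2]: D(K, 0x5D) = 0x4C.
P[3]: D(K, 0x3C) = 0x2B.
P[4]: D(K, 0x4B) = 0x3A.

P[1] = 0xB1, P[2] = 0x4C, P[3] = 0x2B, P[4] = 0x3A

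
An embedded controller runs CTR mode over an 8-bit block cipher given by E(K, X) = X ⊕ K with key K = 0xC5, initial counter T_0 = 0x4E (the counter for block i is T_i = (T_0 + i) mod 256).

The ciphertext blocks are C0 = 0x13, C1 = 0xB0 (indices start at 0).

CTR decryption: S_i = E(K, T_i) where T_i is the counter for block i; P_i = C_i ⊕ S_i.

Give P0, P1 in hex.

P0 = 0x98, P1 = 0x3A

P0: T = 0x4E, S = E(K, T) = 0x8B; 0x13 ⊕ 0x8B = 0x98.
P1: T = 0x4F, S = E(K, T) = 0x8A; 0xB0 ⊕ 0x8A = 0x3A.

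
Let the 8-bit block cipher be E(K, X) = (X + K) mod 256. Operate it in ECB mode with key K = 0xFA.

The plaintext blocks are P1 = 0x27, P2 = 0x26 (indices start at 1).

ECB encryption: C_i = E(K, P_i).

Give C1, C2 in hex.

C1 = 0x21, C2 = 0x20

C1: E(K, 0x27) = 0x21.
C2: E(K, 0x26) = 0x20.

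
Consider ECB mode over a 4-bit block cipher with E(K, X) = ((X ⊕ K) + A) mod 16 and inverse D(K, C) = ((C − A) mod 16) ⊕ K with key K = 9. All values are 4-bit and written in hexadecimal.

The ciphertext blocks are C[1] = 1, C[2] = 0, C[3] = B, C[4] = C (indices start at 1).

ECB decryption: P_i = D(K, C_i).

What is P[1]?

P[1]: D(K, 1) = E.

P[1] = E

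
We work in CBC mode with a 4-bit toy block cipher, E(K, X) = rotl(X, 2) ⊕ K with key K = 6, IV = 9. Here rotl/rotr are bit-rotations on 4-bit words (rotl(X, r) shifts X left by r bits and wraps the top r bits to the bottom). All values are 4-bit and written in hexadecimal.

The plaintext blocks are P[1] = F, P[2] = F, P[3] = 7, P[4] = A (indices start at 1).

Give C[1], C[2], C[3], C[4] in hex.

CBC encryption: C_i = E(K, P_i ⊕ C_{i−1}), with C_{0} = IV.
C[1]: P[1] ⊕ 9 = 6; E(K, 6) = F.
C[2]: P[2] ⊕ F = 0; E(K, 0) = 6.
C[3]: P[3] ⊕ 6 = 1; E(K, 1) = 2.
C[4]: P[4] ⊕ 2 = 8; E(K, 8) = 4.

C[1] = F, C[2] = 6, C[3] = 2, C[4] = 4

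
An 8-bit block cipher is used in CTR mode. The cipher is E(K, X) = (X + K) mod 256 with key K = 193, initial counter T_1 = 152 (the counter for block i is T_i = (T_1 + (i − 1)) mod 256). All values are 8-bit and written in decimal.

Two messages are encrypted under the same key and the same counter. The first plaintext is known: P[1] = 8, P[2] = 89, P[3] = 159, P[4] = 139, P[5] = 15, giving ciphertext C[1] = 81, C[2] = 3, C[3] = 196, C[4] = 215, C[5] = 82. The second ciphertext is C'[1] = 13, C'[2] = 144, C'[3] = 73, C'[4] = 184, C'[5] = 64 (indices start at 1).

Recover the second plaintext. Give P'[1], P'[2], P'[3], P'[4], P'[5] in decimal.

P'[1] = 84, P'[2] = 202, P'[3] = 18, P'[4] = 228, P'[5] = 29

In CTR with a reused counter, both messages share the same keystream S_i, so C_i ⊕ C'_i = P_i ⊕ P'_i and thus P'_i = P_i ⊕ C_i ⊕ C'_i.
P'[1]: 8 ⊕ 81 ⊕ 13 = 84.
P'[2]: 89 ⊕ 3 ⊕ 144 = 202.
P'[3]: 159 ⊕ 196 ⊕ 73 = 18.
P'[4]: 139 ⊕ 215 ⊕ 184 = 228.
P'[5]: 15 ⊕ 82 ⊕ 64 = 29.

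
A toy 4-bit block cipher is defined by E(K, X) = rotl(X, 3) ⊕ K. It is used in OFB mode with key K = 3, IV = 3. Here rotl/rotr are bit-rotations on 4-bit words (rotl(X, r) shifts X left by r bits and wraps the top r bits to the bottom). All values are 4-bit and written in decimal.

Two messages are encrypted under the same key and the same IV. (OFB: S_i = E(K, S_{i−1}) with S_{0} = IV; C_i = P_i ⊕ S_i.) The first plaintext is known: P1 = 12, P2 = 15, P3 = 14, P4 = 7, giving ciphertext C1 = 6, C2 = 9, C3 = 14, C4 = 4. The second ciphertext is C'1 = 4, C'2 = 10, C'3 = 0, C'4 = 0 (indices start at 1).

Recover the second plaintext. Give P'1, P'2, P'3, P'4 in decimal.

P'1 = 14, P'2 = 12, P'3 = 0, P'4 = 3

In OFB with a reused IV, both messages share the same keystream S_i, so C_i ⊕ C'_i = P_i ⊕ P'_i and thus P'_i = P_i ⊕ C_i ⊕ C'_i.
P'1: 12 ⊕ 6 ⊕ 4 = 14.
P'2: 15 ⊕ 9 ⊕ 10 = 12.
P'3: 14 ⊕ 14 ⊕ 0 = 0.
P'4: 7 ⊕ 4 ⊕ 0 = 3.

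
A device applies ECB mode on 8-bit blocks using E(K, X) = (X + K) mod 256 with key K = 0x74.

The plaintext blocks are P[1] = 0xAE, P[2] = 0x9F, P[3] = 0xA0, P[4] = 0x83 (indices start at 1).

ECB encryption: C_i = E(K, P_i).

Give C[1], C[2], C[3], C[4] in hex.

C[1]: E(K, 0xAE) = 0x22.
C[2]: E(K, 0x9F) = 0x13.
C[3]: E(K, 0xA0) = 0x14.
C[4]: E(K, 0x83) = 0xF7.

C[1] = 0x22, C[2] = 0x13, C[3] = 0x14, C[4] = 0xF7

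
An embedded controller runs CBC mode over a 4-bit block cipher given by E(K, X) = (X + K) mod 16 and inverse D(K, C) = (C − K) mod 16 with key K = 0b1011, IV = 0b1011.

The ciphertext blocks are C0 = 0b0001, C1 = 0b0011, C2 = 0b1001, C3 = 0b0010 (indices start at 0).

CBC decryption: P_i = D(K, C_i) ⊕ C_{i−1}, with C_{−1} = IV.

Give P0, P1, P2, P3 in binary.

P0: D(K, 0b0001) = 0b0110; 0b0110 ⊕ 0b1011 = 0b1101.
P1: D(K, 0b0011) = 0b1000; 0b1000 ⊕ 0b0001 = 0b1001.
P2: D(K, 0b1001) = 0b1110; 0b1110 ⊕ 0b0011 = 0b1101.
P3: D(K, 0b0010) = 0b0111; 0b0111 ⊕ 0b1001 = 0b1110.

P0 = 0b1101, P1 = 0b1001, P2 = 0b1101, P3 = 0b1110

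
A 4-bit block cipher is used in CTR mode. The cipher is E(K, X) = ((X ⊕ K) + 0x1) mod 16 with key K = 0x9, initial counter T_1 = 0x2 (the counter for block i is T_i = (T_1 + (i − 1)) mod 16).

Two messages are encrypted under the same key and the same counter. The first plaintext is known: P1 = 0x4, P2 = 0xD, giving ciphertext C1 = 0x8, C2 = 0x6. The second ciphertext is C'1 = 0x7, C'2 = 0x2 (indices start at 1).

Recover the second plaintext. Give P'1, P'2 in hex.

P'1 = 0xB, P'2 = 0x9

In CTR with a reused counter, both messages share the same keystream S_i, so C_i ⊕ C'_i = P_i ⊕ P'_i and thus P'_i = P_i ⊕ C_i ⊕ C'_i.
P'1: 0x4 ⊕ 0x8 ⊕ 0x7 = 0xB.
P'2: 0xD ⊕ 0x6 ⊕ 0x2 = 0x9.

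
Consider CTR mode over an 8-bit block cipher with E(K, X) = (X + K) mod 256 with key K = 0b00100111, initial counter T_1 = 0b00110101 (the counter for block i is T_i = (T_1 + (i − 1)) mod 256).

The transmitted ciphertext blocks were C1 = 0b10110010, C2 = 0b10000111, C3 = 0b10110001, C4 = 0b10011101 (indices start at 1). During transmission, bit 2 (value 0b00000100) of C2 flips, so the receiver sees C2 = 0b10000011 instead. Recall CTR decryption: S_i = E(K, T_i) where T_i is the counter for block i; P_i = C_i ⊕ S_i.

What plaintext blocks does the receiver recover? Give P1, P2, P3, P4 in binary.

Only C2 changed, to 0b10000011. In CTR, a change in C_i flips the same bit in P_i only; the keystream is unaffected. Decrypting the received ciphertext:
P1: T = 0b00110101, S = E(K, T) = 0b01011100; 0b10110010 ⊕ 0b01011100 = 0b11101110.
P2: T = 0b00110110, S = E(K, T) = 0b01011101; 0b10000011 ⊕ 0b01011101 = 0b11011110.
P3: T = 0b00110111, S = E(K, T) = 0b01011110; 0b10110001 ⊕ 0b01011110 = 0b11101111.
P4: T = 0b00111000, S = E(K, T) = 0b01011111; 0b10011101 ⊕ 0b01011111 = 0b11000010.
Blocks that differ from the original plaintext: P2.

P1 = 0b11101110, P2 = 0b11011110, P3 = 0b11101111, P4 = 0b11000010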